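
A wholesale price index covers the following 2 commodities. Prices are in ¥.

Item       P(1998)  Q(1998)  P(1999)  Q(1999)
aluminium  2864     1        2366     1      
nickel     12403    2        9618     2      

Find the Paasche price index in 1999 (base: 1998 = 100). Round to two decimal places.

78.07

Paasche price index uses current-period quantities as weights.
ΣP(1999)·Q(1999) = 2366×1 + 9618×2 = 2366 + 19236 = 21602
ΣP(1998)·Q(1999) = 2864×1 + 12403×2 = 2864 + 24806 = 27670
Index = 21602 / 27670 × 100 = 78.0701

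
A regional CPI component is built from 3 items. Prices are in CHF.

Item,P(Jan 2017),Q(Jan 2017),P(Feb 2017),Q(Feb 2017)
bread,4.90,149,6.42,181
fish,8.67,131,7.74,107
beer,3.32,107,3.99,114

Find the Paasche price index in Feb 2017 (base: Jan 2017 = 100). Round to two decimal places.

Paasche price index uses current-period quantities as weights.
ΣP(Feb 2017)·Q(Feb 2017) = 6.42×181 + 7.74×107 + 3.99×114 = 1162.02 + 828.18 + 454.86 = 2445.06
ΣP(Jan 2017)·Q(Feb 2017) = 4.90×181 + 8.67×107 + 3.32×114 = 886.9 + 927.69 + 378.48 = 2193.07
Index = 2445.06 / 2193.07 × 100 = 111.4903

111.49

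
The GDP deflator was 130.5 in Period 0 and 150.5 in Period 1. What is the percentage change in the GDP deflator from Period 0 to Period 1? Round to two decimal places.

Change = (150.5 − 130.5) / 130.5 × 100
       = 20.0 / 130.5 × 100 = 15.3257%

15.33%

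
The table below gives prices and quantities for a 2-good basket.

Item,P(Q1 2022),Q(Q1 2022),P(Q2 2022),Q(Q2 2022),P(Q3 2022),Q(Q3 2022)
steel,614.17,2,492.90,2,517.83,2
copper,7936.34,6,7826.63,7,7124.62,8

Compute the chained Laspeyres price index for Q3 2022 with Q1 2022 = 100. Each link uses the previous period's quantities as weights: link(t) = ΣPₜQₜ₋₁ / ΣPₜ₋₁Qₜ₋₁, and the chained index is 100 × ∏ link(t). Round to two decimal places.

Link Q1 2022→Q2 2022:
ΣP(Q2 2022)Q(Q1 2022) = 492.90×2 + 7826.63×6 = 985.8 + 46959.78 = 47945.58
ΣP(Q1 2022)Q(Q1 2022) = 614.17×2 + 7936.34×6 = 1228.34 + 47618.04 = 48846.38
link = 47945.58/48846.38 = 0.981559
Link Q2 2022→Q3 2022:
ΣP(Q3 2022)Q(Q2 2022) = 517.83×2 + 7124.62×7 = 1035.66 + 49872.34 = 50908
ΣP(Q2 2022)Q(Q2 2022) = 492.90×2 + 7826.63×7 = 985.8 + 54786.41 = 55772.21
link = 50908/55772.21 = 0.912784
Chained index = 100 × 0.981559 × 0.912784 = 89.5951

89.60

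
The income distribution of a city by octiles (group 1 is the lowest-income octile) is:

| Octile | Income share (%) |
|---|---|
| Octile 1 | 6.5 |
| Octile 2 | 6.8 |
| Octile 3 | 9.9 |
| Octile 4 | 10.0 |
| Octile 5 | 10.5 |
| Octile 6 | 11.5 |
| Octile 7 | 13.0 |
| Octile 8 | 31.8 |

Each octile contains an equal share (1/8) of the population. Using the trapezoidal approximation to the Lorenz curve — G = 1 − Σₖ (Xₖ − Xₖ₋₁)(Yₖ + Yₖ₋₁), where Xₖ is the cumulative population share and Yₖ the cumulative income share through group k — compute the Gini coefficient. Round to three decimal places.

Cumulative income shares Yₖ: 0.0650, 0.1330, 0.2320, 0.3320, 0.4370, 0.5520, 0.6820, 1.0000
Σ (Xₖ−Xₖ₋₁)(Yₖ+Yₖ₋₁) = (1/8)(0.0650+0.0000) + (1/8)(0.1330+0.0650) + (1/8)(0.2320+0.1330) + (1/8)(0.3320+0.2320) + (1/8)(0.4370+0.3320) + (1/8)(0.5520+0.4370) + (1/8)(0.6820+0.5520) + (1/8)(1.0000+0.6820)
  = 0.0081 + 0.0248 + 0.0456 + 0.0705 + 0.0961 + 0.1236 + 0.1542 + 0.2102 = 0.7332
G = 1 − 0.7332 = 0.2668

0.267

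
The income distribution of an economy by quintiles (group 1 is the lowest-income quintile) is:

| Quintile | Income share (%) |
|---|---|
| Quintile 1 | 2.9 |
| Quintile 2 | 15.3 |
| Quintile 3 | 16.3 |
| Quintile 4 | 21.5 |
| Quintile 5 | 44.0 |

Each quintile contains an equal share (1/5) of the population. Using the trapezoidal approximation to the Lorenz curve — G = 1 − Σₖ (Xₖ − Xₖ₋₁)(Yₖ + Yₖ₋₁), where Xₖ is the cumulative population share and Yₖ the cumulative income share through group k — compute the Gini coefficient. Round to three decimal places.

0.354

Cumulative income shares Yₖ: 0.0290, 0.1820, 0.3450, 0.5600, 1.0000
Σ (Xₖ−Xₖ₋₁)(Yₖ+Yₖ₋₁) = (1/5)(0.0290+0.0000) + (1/5)(0.1820+0.0290) + (1/5)(0.3450+0.1820) + (1/5)(0.5600+0.3450) + (1/5)(1.0000+0.5600)
  = 0.0058 + 0.0422 + 0.1054 + 0.1810 + 0.3120 = 0.6464
G = 1 − 0.6464 = 0.3536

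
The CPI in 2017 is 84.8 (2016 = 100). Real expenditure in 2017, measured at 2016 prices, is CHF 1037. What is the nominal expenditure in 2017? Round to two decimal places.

879.38

Nominal = Real × (Index/100) = 1037 × (84.8/100)
        = 1037 × 0.848 = 879.3760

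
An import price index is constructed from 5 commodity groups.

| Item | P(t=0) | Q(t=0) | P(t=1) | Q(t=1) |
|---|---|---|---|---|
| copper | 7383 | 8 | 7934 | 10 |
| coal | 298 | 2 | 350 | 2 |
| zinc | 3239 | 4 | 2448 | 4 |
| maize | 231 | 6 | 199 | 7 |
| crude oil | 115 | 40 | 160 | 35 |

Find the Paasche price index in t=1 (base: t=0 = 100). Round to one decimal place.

Paasche price index uses current-period quantities as weights.
ΣP(t=1)·Q(t=1) = 7934×10 + 350×2 + 2448×4 + 199×7 + 160×35 = 79340 + 700 + 9792 + 1393 + 5600 = 96825
ΣP(t=0)·Q(t=1) = 7383×10 + 298×2 + 3239×4 + 231×7 + 115×35 = 73830 + 596 + 12956 + 1617 + 4025 = 93024
Index = 96825 / 93024 × 100 = 104.0860

104.1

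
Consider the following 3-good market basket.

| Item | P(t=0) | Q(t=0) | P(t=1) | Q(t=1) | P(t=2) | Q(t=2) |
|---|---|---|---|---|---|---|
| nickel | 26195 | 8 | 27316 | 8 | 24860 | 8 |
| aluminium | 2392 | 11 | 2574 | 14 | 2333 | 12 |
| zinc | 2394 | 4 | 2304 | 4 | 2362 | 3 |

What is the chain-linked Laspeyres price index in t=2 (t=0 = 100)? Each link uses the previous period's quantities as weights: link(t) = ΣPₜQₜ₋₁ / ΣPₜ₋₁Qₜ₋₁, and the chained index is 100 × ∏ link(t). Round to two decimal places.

Link t=0→t=1:
ΣP(t=1)Q(t=0) = 27316×8 + 2574×11 + 2304×4 = 218528 + 28314 + 9216 = 256058
ΣP(t=0)Q(t=0) = 26195×8 + 2392×11 + 2394×4 = 209560 + 26312 + 9576 = 245448
link = 256058/245448 = 1.043227
Link t=1→t=2:
ΣP(t=2)Q(t=1) = 24860×8 + 2333×14 + 2362×4 = 198880 + 32662 + 9448 = 240990
ΣP(t=1)Q(t=1) = 27316×8 + 2574×14 + 2304×4 = 218528 + 36036 + 9216 = 263780
link = 240990/263780 = 0.913602
Chained index = 100 × 1.043227 × 0.913602 = 95.3095

95.31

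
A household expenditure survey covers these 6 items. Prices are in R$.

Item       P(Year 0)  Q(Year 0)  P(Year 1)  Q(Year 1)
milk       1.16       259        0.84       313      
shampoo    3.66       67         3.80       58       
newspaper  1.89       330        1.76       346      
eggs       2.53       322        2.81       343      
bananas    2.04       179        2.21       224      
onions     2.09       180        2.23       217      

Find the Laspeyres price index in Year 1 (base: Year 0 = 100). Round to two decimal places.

Laspeyres price index uses base-period quantities as weights.
ΣP(Year 1)·Q(Year 0) = 0.84×259 + 3.80×67 + 1.76×330 + 2.81×322 + 2.21×179 + 2.23×180 = 217.56 + 254.6 + 580.8 + 904.82 + 395.59 + 401.4 = 2754.77
ΣP(Year 0)·Q(Year 0) = 1.16×259 + 3.66×67 + 1.89×330 + 2.53×322 + 2.04×179 + 2.09×180 = 300.44 + 245.22 + 623.7 + 814.66 + 365.16 + 376.2 = 2725.38
Index = 2754.77 / 2725.38 × 100 = 101.0784

101.08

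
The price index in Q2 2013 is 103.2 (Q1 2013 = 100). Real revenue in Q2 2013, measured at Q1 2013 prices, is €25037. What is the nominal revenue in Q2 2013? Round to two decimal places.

Nominal = Real × (Index/100) = 25037 × (103.2/100)
        = 25037 × 1.032 = 25838.1840

25838.18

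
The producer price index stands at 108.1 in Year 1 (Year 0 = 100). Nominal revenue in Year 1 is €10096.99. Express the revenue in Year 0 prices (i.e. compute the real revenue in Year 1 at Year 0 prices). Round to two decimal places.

Real = Nominal ÷ (Index/100) = 10096.99 ÷ (108.1/100)
     = 10096.99 ÷ 1.081 = 9340.4163

9340.42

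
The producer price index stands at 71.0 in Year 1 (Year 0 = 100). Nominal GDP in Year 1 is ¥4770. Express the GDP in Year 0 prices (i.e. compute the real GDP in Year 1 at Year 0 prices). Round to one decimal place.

Real = Nominal ÷ (Index/100) = 4770 ÷ (71.0/100)
     = 4770 ÷ 0.710 = 6718.3099

6718.3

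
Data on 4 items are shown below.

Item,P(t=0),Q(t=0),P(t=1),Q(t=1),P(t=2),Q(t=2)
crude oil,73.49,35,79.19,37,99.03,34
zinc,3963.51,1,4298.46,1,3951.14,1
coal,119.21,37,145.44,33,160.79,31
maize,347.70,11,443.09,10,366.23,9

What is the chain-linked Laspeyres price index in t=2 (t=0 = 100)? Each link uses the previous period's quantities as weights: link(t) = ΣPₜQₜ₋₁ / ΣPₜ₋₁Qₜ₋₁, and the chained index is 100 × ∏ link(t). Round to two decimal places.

118.18

Link t=0→t=1:
ΣP(t=1)Q(t=0) = 79.19×35 + 4298.46×1 + 145.44×37 + 443.09×11 = 2771.65 + 4298.46 + 5381.28 + 4873.99 = 17325.38
ΣP(t=0)Q(t=0) = 73.49×35 + 3963.51×1 + 119.21×37 + 347.70×11 = 2572.15 + 3963.51 + 4410.77 + 3824.7 = 14771.13
link = 17325.38/14771.13 = 1.172922
Link t=1→t=2:
ΣP(t=2)Q(t=1) = 99.03×37 + 3951.14×1 + 160.79×33 + 366.23×10 = 3664.11 + 3951.14 + 5306.07 + 3662.3 = 16583.62
ΣP(t=1)Q(t=1) = 79.19×37 + 4298.46×1 + 145.44×33 + 443.09×10 = 2930.03 + 4298.46 + 4799.52 + 4430.9 = 16458.91
link = 16583.62/16458.91 = 1.007577
Chained index = 100 × 1.172922 × 1.007577 = 118.1809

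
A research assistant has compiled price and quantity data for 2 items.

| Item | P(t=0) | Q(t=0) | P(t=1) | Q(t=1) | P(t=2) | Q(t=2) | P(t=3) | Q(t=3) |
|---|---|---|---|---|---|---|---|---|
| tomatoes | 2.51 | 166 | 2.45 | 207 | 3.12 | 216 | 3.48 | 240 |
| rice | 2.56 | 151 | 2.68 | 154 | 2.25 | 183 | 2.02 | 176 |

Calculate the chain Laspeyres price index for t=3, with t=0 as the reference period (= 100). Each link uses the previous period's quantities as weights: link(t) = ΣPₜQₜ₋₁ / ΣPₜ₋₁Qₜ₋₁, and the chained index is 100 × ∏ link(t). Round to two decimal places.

Link t=0→t=1:
ΣP(t=1)Q(t=0) = 2.45×166 + 2.68×151 = 406.7 + 404.68 = 811.38
ΣP(t=0)Q(t=0) = 2.51×166 + 2.56×151 = 416.66 + 386.56 = 803.22
link = 811.38/803.22 = 1.010159
Link t=1→t=2:
ΣP(t=2)Q(t=1) = 3.12×207 + 2.25×154 = 645.84 + 346.5 = 992.34
ΣP(t=1)Q(t=1) = 2.45×207 + 2.68×154 = 507.15 + 412.72 = 919.87
link = 992.34/919.87 = 1.078783
Link t=2→t=3:
ΣP(t=3)Q(t=2) = 3.48×216 + 2.02×183 = 751.68 + 369.66 = 1121.34
ΣP(t=2)Q(t=2) = 3.12×216 + 2.25×183 = 673.92 + 411.75 = 1085.67
link = 1121.34/1085.67 = 1.032855
Chained index = 100 × 1.010159 × 1.078783 × 1.032855 = 112.5546

112.55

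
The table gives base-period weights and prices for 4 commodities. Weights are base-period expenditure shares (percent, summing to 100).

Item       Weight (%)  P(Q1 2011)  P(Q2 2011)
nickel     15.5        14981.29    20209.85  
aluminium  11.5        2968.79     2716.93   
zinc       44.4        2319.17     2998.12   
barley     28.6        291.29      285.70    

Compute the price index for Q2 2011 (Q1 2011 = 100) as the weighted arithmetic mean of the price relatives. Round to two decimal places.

116.88

nickel: 15.5 × (20209.85/14981.29) = 15.5 × 1.349006 = 20.9096
aluminium: 11.5 × (2716.93/2968.79) = 11.5 × 0.915164 = 10.5244
zinc: 44.4 × (2998.12/2319.17) = 44.4 × 1.292756 = 57.3983
barley: 28.6 × (285.70/291.29) = 28.6 × 0.980810 = 28.0512
Index = Σ wᵢ·(p₁ᵢ/p₀ᵢ) = 20.9096 + 10.5244 + 57.3983 + 28.0512 = 116.8835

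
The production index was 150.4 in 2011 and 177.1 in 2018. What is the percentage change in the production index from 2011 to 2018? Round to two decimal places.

17.75%

Change = (177.1 − 150.4) / 150.4 × 100
       = 26.7 / 150.4 × 100 = 17.7527%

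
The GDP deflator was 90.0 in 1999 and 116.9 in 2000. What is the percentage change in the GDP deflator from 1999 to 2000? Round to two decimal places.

29.89%

Change = (116.9 − 90.0) / 90.0 × 100
       = 26.9 / 90.0 × 100 = 29.8889%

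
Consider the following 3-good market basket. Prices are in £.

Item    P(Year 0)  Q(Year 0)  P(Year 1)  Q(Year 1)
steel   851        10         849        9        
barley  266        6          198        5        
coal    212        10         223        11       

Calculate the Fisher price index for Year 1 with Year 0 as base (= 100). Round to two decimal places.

97.65

Laspeyres component (base-period weights):
ΣP(Year 1)Q(Year 0) = 849×10 + 198×6 + 223×10 = 8490 + 1188 + 2230 = 11908
ΣP(Year 0)Q(Year 0) = 851×10 + 266×6 + 212×10 = 8510 + 1596 + 2120 = 12226
L = 11908 / 12226 × 100 = 97.3990
Paasche component (current-period weights):
ΣP(Year 1)Q(Year 1) = 849×9 + 198×5 + 223×11 = 7641 + 990 + 2453 = 11084
ΣP(Year 0)Q(Year 1) = 851×9 + 266×5 + 212×11 = 7659 + 1330 + 2332 = 11321
P = 11084 / 11321 × 100 = 97.9065
Fisher = √(L × P) = √(97.3990 × 97.9065) = 97.6524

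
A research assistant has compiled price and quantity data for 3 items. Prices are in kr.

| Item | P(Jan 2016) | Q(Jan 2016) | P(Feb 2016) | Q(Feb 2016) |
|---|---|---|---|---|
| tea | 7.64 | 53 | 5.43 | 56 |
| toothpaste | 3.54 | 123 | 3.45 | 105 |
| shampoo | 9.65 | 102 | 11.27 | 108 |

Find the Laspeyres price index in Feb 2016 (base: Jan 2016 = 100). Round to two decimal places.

102.03

Laspeyres price index uses base-period quantities as weights.
ΣP(Feb 2016)·Q(Jan 2016) = 5.43×53 + 3.45×123 + 11.27×102 = 287.79 + 424.35 + 1149.54 = 1861.68
ΣP(Jan 2016)·Q(Jan 2016) = 7.64×53 + 3.54×123 + 9.65×102 = 404.92 + 435.42 + 984.3 = 1824.64
Index = 1861.68 / 1824.64 × 100 = 102.0300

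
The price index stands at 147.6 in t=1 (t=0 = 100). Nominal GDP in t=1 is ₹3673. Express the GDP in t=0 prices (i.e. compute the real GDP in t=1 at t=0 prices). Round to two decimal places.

2488.48

Real = Nominal ÷ (Index/100) = 3673 ÷ (147.6/100)
     = 3673 ÷ 1.476 = 2488.4824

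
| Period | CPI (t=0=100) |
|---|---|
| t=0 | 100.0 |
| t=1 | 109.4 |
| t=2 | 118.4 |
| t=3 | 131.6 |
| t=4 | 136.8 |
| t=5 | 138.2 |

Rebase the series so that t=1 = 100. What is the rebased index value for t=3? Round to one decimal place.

120.3

Rebased(t=3) = 131.6 / 109.4 × 100 = 120.2925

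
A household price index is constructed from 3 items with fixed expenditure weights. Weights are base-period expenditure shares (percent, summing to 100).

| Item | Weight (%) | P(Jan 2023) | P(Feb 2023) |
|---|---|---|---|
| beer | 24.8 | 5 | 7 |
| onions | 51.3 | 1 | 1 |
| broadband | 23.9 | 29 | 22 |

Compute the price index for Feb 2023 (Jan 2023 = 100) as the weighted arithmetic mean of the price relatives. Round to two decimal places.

104.15

beer: 24.8 × (7/5) = 24.8 × 1.400000 = 34.7200
onions: 51.3 × (1/1) = 51.3 × 1.000000 = 51.3000
broadband: 23.9 × (22/29) = 23.9 × 0.758621 = 18.1310
Index = Σ wᵢ·(p₁ᵢ/p₀ᵢ) = 34.7200 + 51.3000 + 18.1310 = 104.1510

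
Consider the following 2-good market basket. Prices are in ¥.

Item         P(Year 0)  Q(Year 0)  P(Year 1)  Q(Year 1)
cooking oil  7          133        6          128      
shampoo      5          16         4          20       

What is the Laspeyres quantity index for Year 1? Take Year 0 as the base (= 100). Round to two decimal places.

98.52

Laspeyres quantity index uses base-period prices as weights.
ΣP(Year 0)·Q(Year 1) = 7×128 + 5×20 = 896 + 100 = 996
ΣP(Year 0)·Q(Year 0) = 7×133 + 5×16 = 931 + 80 = 1011
Index = 996 / 1011 × 100 = 98.5163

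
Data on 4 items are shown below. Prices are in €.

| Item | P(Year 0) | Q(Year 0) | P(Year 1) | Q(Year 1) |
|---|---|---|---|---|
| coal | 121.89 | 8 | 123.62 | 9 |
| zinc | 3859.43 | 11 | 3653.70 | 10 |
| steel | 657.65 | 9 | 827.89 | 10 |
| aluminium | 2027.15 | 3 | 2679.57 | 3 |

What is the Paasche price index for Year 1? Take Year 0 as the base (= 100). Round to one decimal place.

Paasche price index uses current-period quantities as weights.
ΣP(Year 1)·Q(Year 1) = 123.62×9 + 3653.70×10 + 827.89×10 + 2679.57×3 = 1112.58 + 36537 + 8278.9 + 8038.71 = 53967.19
ΣP(Year 0)·Q(Year 1) = 121.89×9 + 3859.43×10 + 657.65×10 + 2027.15×3 = 1097.01 + 38594.3 + 6576.5 + 6081.45 = 52349.26
Index = 53967.19 / 52349.26 × 100 = 103.0906

103.1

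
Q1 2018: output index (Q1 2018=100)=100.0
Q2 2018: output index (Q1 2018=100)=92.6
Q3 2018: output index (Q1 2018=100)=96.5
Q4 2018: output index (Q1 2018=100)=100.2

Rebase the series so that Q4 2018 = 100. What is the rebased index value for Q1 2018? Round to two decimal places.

Rebased(Q1 2018) = 100.0 / 100.2 × 100 = 99.8004

99.80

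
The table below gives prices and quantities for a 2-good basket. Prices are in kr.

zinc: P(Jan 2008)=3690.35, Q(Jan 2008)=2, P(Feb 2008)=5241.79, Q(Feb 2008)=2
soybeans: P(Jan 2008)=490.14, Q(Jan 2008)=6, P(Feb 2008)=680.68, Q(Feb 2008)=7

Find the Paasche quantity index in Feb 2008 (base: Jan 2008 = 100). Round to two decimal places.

104.67

Paasche quantity index uses current-period prices as weights.
ΣP(Feb 2008)·Q(Feb 2008) = 5241.79×2 + 680.68×7 = 10483.58 + 4764.76 = 15248.34
ΣP(Feb 2008)·Q(Jan 2008) = 5241.79×2 + 680.68×6 = 10483.58 + 4084.08 = 14567.66
Index = 15248.34 / 14567.66 × 100 = 104.6725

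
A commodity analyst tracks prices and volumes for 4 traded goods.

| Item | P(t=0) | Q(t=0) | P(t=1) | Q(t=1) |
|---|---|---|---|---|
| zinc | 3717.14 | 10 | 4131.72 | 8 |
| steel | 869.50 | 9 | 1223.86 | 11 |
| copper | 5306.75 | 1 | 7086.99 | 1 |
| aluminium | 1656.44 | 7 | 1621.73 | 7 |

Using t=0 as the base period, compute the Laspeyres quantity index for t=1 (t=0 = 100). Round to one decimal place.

90.8

Laspeyres quantity index uses base-period prices as weights.
ΣP(t=0)·Q(t=1) = 3717.14×8 + 869.50×11 + 5306.75×1 + 1656.44×7 = 29737.12 + 9564.5 + 5306.75 + 11595.08 = 56203.45
ΣP(t=0)·Q(t=0) = 3717.14×10 + 869.50×9 + 5306.75×1 + 1656.44×7 = 37171.4 + 7825.5 + 5306.75 + 11595.08 = 61898.73
Index = 56203.45 / 61898.73 × 100 = 90.7990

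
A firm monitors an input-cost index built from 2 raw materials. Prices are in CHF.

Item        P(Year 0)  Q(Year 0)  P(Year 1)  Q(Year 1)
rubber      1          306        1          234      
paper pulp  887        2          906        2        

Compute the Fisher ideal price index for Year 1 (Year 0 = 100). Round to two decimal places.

Laspeyres component (base-period weights):
ΣP(Year 1)Q(Year 0) = 1×306 + 906×2 = 306 + 1812 = 2118
ΣP(Year 0)Q(Year 0) = 1×306 + 887×2 = 306 + 1774 = 2080
L = 2118 / 2080 × 100 = 101.8269
Paasche component (current-period weights):
ΣP(Year 1)Q(Year 1) = 1×234 + 906×2 = 234 + 1812 = 2046
ΣP(Year 0)Q(Year 1) = 1×234 + 887×2 = 234 + 1774 = 2008
P = 2046 / 2008 × 100 = 101.8924
Fisher = √(L × P) = √(101.8269 × 101.8924) = 101.8597

101.86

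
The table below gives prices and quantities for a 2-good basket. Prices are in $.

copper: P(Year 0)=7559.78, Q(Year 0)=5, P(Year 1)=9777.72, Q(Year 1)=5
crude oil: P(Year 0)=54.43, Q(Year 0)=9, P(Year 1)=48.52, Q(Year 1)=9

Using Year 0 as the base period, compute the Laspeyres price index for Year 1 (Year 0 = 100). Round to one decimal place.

128.8

Laspeyres price index uses base-period quantities as weights.
ΣP(Year 1)·Q(Year 0) = 9777.72×5 + 48.52×9 = 48888.6 + 436.68 = 49325.28
ΣP(Year 0)·Q(Year 0) = 7559.78×5 + 54.43×9 = 37798.9 + 489.87 = 38288.77
Index = 49325.28 / 38288.77 × 100 = 128.8244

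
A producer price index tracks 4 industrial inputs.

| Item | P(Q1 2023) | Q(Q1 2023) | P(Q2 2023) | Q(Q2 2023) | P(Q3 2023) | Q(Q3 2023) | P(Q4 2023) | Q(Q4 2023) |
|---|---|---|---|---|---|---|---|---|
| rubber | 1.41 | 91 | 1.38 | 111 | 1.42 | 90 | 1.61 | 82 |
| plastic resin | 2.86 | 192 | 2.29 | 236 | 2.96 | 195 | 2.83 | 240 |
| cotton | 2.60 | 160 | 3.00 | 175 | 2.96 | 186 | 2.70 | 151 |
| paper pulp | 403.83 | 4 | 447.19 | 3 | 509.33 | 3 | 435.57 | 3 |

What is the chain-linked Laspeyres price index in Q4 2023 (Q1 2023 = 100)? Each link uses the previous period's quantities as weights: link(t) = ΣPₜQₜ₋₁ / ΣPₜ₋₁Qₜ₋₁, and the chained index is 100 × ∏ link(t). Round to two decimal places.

Link Q1 2023→Q2 2023:
ΣP(Q2 2023)Q(Q1 2023) = 1.38×91 + 2.29×192 + 3.00×160 + 447.19×4 = 125.58 + 439.68 + 480 + 1788.76 = 2834.02
ΣP(Q1 2023)Q(Q1 2023) = 1.41×91 + 2.86×192 + 2.60×160 + 403.83×4 = 128.31 + 549.12 + 416 + 1615.32 = 2708.75
link = 2834.02/2708.75 = 1.046246
Link Q2 2023→Q3 2023:
ΣP(Q3 2023)Q(Q2 2023) = 1.42×111 + 2.96×236 + 2.96×175 + 509.33×3 = 157.62 + 698.56 + 518 + 1527.99 = 2902.17
ΣP(Q2 2023)Q(Q2 2023) = 1.38×111 + 2.29×236 + 3.00×175 + 447.19×3 = 153.18 + 540.44 + 525 + 1341.57 = 2560.19
link = 2902.17/2560.19 = 1.133576
Link Q3 2023→Q4 2023:
ΣP(Q4 2023)Q(Q3 2023) = 1.61×90 + 2.83×195 + 2.70×186 + 435.57×3 = 144.9 + 551.85 + 502.2 + 1306.71 = 2505.66
ΣP(Q3 2023)Q(Q3 2023) = 1.42×90 + 2.96×195 + 2.96×186 + 509.33×3 = 127.8 + 577.2 + 550.56 + 1527.99 = 2783.55
link = 2505.66/2783.55 = 0.900167
Chained index = 100 × 1.046246 × 1.133576 × 0.900167 = 106.7598

106.76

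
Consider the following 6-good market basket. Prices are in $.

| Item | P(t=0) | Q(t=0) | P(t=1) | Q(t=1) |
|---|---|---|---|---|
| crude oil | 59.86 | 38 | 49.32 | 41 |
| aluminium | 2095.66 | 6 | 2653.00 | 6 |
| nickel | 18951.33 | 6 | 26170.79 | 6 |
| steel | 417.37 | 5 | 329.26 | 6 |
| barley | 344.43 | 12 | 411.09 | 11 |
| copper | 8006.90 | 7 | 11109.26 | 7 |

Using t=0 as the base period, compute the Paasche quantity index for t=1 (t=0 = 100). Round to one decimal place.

100.0

Paasche quantity index uses current-period prices as weights.
ΣP(t=1)·Q(t=1) = 49.32×41 + 2653.00×6 + 26170.79×6 + 329.26×6 + 411.09×11 + 11109.26×7 = 2022.12 + 15918 + 157024.74 + 1975.56 + 4521.99 + 77764.82 = 259227.23
ΣP(t=1)·Q(t=0) = 49.32×38 + 2653.00×6 + 26170.79×6 + 329.26×5 + 411.09×12 + 11109.26×7 = 1874.16 + 15918 + 157024.74 + 1646.3 + 4933.08 + 77764.82 = 259161.1
Index = 259227.23 / 259161.1 × 100 = 100.0255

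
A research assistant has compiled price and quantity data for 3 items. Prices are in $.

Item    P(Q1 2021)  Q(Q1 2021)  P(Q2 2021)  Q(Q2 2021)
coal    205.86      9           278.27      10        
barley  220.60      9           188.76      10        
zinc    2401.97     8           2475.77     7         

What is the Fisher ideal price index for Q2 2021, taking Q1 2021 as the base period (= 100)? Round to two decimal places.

104.26

Laspeyres component (base-period weights):
ΣP(Q2 2021)Q(Q1 2021) = 278.27×9 + 188.76×9 + 2475.77×8 = 2504.43 + 1698.84 + 19806.16 = 24009.43
ΣP(Q1 2021)Q(Q1 2021) = 205.86×9 + 220.60×9 + 2401.97×8 = 1852.74 + 1985.4 + 19215.76 = 23053.9
L = 24009.43 / 23053.9 × 100 = 104.1448
Paasche component (current-period weights):
ΣP(Q2 2021)Q(Q2 2021) = 278.27×10 + 188.76×10 + 2475.77×7 = 2782.7 + 1887.6 + 17330.39 = 22000.69
ΣP(Q1 2021)Q(Q2 2021) = 205.86×10 + 220.60×10 + 2401.97×7 = 2058.6 + 2206 + 16813.79 = 21078.39
P = 22000.69 / 21078.39 × 100 = 104.3756
Fisher = √(L × P) = √(104.1448 × 104.3756) = 104.2601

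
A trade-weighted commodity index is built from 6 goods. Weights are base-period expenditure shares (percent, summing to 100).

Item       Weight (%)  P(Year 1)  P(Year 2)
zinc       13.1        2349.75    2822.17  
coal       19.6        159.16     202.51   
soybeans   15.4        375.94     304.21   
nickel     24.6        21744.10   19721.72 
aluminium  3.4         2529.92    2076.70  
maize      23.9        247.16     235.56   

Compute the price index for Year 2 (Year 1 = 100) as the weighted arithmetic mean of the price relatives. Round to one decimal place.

zinc: 13.1 × (2822.17/2349.75) = 13.1 × 1.201051 = 15.7338
coal: 19.6 × (202.51/159.16) = 19.6 × 1.272367 = 24.9384
soybeans: 15.4 × (304.21/375.94) = 15.4 × 0.809198 = 12.4617
nickel: 24.6 × (19721.72/21744.10) = 24.6 × 0.906992 = 22.3120
aluminium: 3.4 × (2076.70/2529.92) = 3.4 × 0.820856 = 2.7909
maize: 23.9 × (235.56/247.16) = 23.9 × 0.953067 = 22.7783
Index = Σ wᵢ·(p₁ᵢ/p₀ᵢ) = 15.7338 + 24.9384 + 12.4617 + 22.3120 + 2.7909 + 22.7783 = 101.0150

101.0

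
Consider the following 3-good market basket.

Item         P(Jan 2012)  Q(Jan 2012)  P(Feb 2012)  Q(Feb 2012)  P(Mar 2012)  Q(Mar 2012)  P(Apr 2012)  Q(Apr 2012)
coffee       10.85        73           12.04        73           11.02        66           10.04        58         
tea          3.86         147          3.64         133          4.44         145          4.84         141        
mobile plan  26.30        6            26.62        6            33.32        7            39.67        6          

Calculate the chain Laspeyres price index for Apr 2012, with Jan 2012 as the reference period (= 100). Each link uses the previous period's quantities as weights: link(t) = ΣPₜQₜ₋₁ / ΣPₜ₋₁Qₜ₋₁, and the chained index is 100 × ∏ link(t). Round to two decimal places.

111.19

Link Jan 2012→Feb 2012:
ΣP(Feb 2012)Q(Jan 2012) = 12.04×73 + 3.64×147 + 26.62×6 = 878.92 + 535.08 + 159.72 = 1573.72
ΣP(Jan 2012)Q(Jan 2012) = 10.85×73 + 3.86×147 + 26.30×6 = 792.05 + 567.42 + 157.8 = 1517.27
link = 1573.72/1517.27 = 1.037205
Link Feb 2012→Mar 2012:
ΣP(Mar 2012)Q(Feb 2012) = 11.02×73 + 4.44×133 + 33.32×6 = 804.46 + 590.52 + 199.92 = 1594.9
ΣP(Feb 2012)Q(Feb 2012) = 12.04×73 + 3.64×133 + 26.62×6 = 878.92 + 484.12 + 159.72 = 1522.76
link = 1594.9/1522.76 = 1.047375
Link Mar 2012→Apr 2012:
ΣP(Apr 2012)Q(Mar 2012) = 10.04×66 + 4.84×145 + 39.67×7 = 662.64 + 701.8 + 277.69 = 1642.13
ΣP(Mar 2012)Q(Mar 2012) = 11.02×66 + 4.44×145 + 33.32×7 = 727.32 + 643.8 + 233.24 = 1604.36
link = 1642.13/1604.36 = 1.023542
Chained index = 100 × 1.037205 × 1.047375 × 1.023542 = 111.1917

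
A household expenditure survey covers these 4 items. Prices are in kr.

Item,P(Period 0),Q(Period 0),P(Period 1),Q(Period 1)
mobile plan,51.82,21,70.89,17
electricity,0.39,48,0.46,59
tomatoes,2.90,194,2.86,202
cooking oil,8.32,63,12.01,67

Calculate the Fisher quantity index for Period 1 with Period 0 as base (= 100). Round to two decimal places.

Laspeyres component (base-period weights):
ΣP(Period 0)Q(Period 1) = 51.82×17 + 0.39×59 + 2.90×202 + 8.32×67 = 880.94 + 23.01 + 585.8 + 557.44 = 2047.19
ΣP(Period 0)Q(Period 0) = 51.82×21 + 0.39×48 + 2.90×194 + 8.32×63 = 1088.22 + 18.72 + 562.6 + 524.16 = 2193.7
L = 2047.19 / 2193.7 × 100 = 93.3213
Paasche component (current-period weights):
ΣP(Period 1)Q(Period 1) = 70.89×17 + 0.46×59 + 2.86×202 + 12.01×67 = 1205.13 + 27.14 + 577.72 + 804.67 = 2614.66
ΣP(Period 1)Q(Period 0) = 70.89×21 + 0.46×48 + 2.86×194 + 12.01×63 = 1488.69 + 22.08 + 554.84 + 756.63 = 2822.24
P = 2614.66 / 2822.24 × 100 = 92.6448
Fisher = √(L × P) = √(93.3213 × 92.6448) = 92.9825

92.98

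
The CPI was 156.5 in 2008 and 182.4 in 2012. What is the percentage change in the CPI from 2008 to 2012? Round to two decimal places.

Change = (182.4 − 156.5) / 156.5 × 100
       = 25.9 / 156.5 × 100 = 16.5495%

16.55%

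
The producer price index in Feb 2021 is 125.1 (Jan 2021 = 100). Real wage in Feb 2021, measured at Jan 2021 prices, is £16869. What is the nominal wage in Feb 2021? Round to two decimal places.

21103.12

Nominal = Real × (Index/100) = 16869 × (125.1/100)
        = 16869 × 1.251 = 21103.1190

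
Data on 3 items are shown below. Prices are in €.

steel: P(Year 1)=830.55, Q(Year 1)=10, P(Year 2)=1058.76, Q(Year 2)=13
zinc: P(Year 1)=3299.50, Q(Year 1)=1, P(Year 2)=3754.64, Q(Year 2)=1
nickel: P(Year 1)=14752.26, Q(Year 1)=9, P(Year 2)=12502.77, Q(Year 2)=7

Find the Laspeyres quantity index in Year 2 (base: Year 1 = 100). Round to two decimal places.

Laspeyres quantity index uses base-period prices as weights.
ΣP(Year 1)·Q(Year 2) = 830.55×13 + 3299.50×1 + 14752.26×7 = 10797.15 + 3299.5 + 103265.82 = 117362.47
ΣP(Year 1)·Q(Year 1) = 830.55×10 + 3299.50×1 + 14752.26×9 = 8305.5 + 3299.5 + 132770.34 = 144375.34
Index = 117362.47 / 144375.34 × 100 = 81.2898

81.29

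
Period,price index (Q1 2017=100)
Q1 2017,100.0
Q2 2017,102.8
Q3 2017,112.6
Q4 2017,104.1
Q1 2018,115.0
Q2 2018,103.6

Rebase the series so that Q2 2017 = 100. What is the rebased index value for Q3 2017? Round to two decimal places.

109.53

Rebased(Q3 2017) = 112.6 / 102.8 × 100 = 109.5331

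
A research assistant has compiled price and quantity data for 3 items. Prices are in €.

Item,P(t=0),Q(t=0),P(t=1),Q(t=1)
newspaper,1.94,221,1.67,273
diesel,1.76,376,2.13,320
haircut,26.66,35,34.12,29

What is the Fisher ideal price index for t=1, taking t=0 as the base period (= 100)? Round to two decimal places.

Laspeyres component (base-period weights):
ΣP(t=1)Q(t=0) = 1.67×221 + 2.13×376 + 34.12×35 = 369.07 + 800.88 + 1194.2 = 2364.15
ΣP(t=0)Q(t=0) = 1.94×221 + 1.76×376 + 26.66×35 = 428.74 + 661.76 + 933.1 = 2023.6
L = 2364.15 / 2023.6 × 100 = 116.8289
Paasche component (current-period weights):
ΣP(t=1)Q(t=1) = 1.67×273 + 2.13×320 + 34.12×29 = 455.91 + 681.6 + 989.48 = 2126.99
ΣP(t=0)Q(t=1) = 1.94×273 + 1.76×320 + 26.66×29 = 529.62 + 563.2 + 773.14 = 1865.96
P = 2126.99 / 1865.96 × 100 = 113.9890
Fisher = √(L × P) = √(116.8289 × 113.9890) = 115.4002

115.40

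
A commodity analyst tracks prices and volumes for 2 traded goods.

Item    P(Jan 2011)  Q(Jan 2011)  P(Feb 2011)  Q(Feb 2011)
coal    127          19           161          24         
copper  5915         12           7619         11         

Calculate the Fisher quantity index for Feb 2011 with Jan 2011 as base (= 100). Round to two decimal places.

Laspeyres component (base-period weights):
ΣP(Jan 2011)Q(Feb 2011) = 127×24 + 5915×11 = 3048 + 65065 = 68113
ΣP(Jan 2011)Q(Jan 2011) = 127×19 + 5915×12 = 2413 + 70980 = 73393
L = 68113 / 73393 × 100 = 92.8059
Paasche component (current-period weights):
ΣP(Feb 2011)Q(Feb 2011) = 161×24 + 7619×11 = 3864 + 83809 = 87673
ΣP(Feb 2011)Q(Jan 2011) = 161×19 + 7619×12 = 3059 + 91428 = 94487
P = 87673 / 94487 × 100 = 92.7884
Fisher = √(L × P) = √(92.8059 × 92.7884) = 92.7971

92.80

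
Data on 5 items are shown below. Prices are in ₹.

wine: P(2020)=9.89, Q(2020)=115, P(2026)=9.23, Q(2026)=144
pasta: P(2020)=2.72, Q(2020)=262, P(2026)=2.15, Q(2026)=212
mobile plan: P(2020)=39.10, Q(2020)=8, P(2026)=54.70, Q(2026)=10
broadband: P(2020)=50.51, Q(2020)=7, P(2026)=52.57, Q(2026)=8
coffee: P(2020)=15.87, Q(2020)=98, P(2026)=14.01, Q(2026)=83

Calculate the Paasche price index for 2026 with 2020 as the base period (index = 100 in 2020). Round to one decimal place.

95.2

Paasche price index uses current-period quantities as weights.
ΣP(2026)·Q(2026) = 9.23×144 + 2.15×212 + 54.70×10 + 52.57×8 + 14.01×83 = 1329.12 + 455.8 + 547 + 420.56 + 1162.83 = 3915.31
ΣP(2020)·Q(2026) = 9.89×144 + 2.72×212 + 39.10×10 + 50.51×8 + 15.87×83 = 1424.16 + 576.64 + 391 + 404.08 + 1317.21 = 4113.09
Index = 3915.31 / 4113.09 × 100 = 95.1914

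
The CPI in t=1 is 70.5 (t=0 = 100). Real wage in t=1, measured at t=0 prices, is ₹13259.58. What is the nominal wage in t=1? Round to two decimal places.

9348.00

Nominal = Real × (Index/100) = 13259.58 × (70.5/100)
        = 13259.58 × 0.705 = 9348.0039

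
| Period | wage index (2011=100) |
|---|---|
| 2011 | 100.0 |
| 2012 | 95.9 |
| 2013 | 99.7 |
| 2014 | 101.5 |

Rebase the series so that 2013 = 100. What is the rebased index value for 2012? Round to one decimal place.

Rebased(2012) = 95.9 / 99.7 × 100 = 96.1886

96.2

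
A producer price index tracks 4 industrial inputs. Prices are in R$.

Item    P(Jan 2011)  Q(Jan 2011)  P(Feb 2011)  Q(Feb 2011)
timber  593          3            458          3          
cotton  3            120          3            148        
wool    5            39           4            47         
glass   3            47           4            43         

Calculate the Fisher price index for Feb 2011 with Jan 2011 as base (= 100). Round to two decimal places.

Laspeyres component (base-period weights):
ΣP(Feb 2011)Q(Jan 2011) = 458×3 + 3×120 + 4×39 + 4×47 = 1374 + 360 + 156 + 188 = 2078
ΣP(Jan 2011)Q(Jan 2011) = 593×3 + 3×120 + 5×39 + 3×47 = 1779 + 360 + 195 + 141 = 2475
L = 2078 / 2475 × 100 = 83.9596
Paasche component (current-period weights):
ΣP(Feb 2011)Q(Feb 2011) = 458×3 + 3×148 + 4×47 + 4×43 = 1374 + 444 + 188 + 172 = 2178
ΣP(Jan 2011)Q(Feb 2011) = 593×3 + 3×148 + 5×47 + 3×43 = 1779 + 444 + 235 + 129 = 2587
P = 2178 / 2587 × 100 = 84.1902
Fisher = √(L × P) = √(83.9596 × 84.1902) = 84.0748

84.07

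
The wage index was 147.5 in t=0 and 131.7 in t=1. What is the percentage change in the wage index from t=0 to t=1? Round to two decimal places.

-10.71%

Change = (131.7 − 147.5) / 147.5 × 100
       = -15.8 / 147.5 × 100 = -10.7119%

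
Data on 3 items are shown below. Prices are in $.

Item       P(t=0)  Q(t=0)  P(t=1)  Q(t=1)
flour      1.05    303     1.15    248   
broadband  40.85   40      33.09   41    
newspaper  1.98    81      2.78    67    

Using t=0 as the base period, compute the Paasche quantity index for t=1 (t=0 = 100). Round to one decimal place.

Paasche quantity index uses current-period prices as weights.
ΣP(t=1)·Q(t=1) = 1.15×248 + 33.09×41 + 2.78×67 = 285.2 + 1356.69 + 186.26 = 1828.15
ΣP(t=1)·Q(t=0) = 1.15×303 + 33.09×40 + 2.78×81 = 348.45 + 1323.6 + 225.18 = 1897.23
Index = 1828.15 / 1897.23 × 100 = 96.3589

96.4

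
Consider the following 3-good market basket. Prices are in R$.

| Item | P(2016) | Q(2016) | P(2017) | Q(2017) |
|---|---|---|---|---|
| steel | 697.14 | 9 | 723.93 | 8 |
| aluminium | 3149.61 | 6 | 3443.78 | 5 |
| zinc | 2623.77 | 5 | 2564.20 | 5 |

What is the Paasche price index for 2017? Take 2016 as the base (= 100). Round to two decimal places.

Paasche price index uses current-period quantities as weights.
ΣP(2017)·Q(2017) = 723.93×8 + 3443.78×5 + 2564.20×5 = 5791.44 + 17218.9 + 12821 = 35831.34
ΣP(2016)·Q(2017) = 697.14×8 + 3149.61×5 + 2623.77×5 = 5577.12 + 15748.05 + 13118.85 = 34444.02
Index = 35831.34 / 34444.02 × 100 = 104.0278

104.03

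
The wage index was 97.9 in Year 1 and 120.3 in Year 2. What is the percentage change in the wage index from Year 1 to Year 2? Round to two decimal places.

Change = (120.3 − 97.9) / 97.9 × 100
       = 22.4 / 97.9 × 100 = 22.8805%

22.88%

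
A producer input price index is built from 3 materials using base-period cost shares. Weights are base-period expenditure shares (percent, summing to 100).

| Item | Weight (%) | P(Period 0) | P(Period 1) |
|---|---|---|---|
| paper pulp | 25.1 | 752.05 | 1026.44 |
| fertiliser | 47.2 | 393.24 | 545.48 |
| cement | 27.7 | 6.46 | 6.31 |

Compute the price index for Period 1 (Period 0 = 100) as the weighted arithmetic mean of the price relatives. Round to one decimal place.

paper pulp: 25.1 × (1026.44/752.05) = 25.1 × 1.364856 = 34.2579
fertiliser: 47.2 × (545.48/393.24) = 47.2 × 1.387143 = 65.4731
cement: 27.7 × (6.31/6.46) = 27.7 × 0.976780 = 27.0568
Index = Σ wᵢ·(p₁ᵢ/p₀ᵢ) = 34.2579 + 65.4731 + 27.0568 = 126.7878

126.8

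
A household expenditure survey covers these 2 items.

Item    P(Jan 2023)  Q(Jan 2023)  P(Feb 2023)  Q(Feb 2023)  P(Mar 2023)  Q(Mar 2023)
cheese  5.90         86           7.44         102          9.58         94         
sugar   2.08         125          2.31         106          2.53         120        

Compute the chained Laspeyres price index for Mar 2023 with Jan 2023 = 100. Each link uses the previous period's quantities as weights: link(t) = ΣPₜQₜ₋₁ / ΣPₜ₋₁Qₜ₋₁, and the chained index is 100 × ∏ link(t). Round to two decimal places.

Link Jan 2023→Feb 2023:
ΣP(Feb 2023)Q(Jan 2023) = 7.44×86 + 2.31×125 = 639.84 + 288.75 = 928.59
ΣP(Jan 2023)Q(Jan 2023) = 5.90×86 + 2.08×125 = 507.4 + 260 = 767.4
link = 928.59/767.4 = 1.210047
Link Feb 2023→Mar 2023:
ΣP(Mar 2023)Q(Feb 2023) = 9.58×102 + 2.53×106 = 977.16 + 268.18 = 1245.34
ΣP(Feb 2023)Q(Feb 2023) = 7.44×102 + 2.31×106 = 758.88 + 244.86 = 1003.74
link = 1245.34/1003.74 = 1.240700
Chained index = 100 × 1.210047 × 1.240700 = 150.1305

150.13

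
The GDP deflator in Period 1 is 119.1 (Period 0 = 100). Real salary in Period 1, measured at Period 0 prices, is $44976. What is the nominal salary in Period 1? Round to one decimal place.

53566.4

Nominal = Real × (Index/100) = 44976 × (119.1/100)
        = 44976 × 1.191 = 53566.4160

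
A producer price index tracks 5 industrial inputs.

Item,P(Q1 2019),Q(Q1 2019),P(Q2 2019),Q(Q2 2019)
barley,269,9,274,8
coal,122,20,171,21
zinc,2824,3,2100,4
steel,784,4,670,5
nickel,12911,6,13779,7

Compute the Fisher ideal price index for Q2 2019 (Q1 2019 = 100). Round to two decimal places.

Laspeyres component (base-period weights):
ΣP(Q2 2019)Q(Q1 2019) = 274×9 + 171×20 + 2100×3 + 670×4 + 13779×6 = 2466 + 3420 + 6300 + 2680 + 82674 = 97540
ΣP(Q1 2019)Q(Q1 2019) = 269×9 + 122×20 + 2824×3 + 784×4 + 12911×6 = 2421 + 2440 + 8472 + 3136 + 77466 = 93935
L = 97540 / 93935 × 100 = 103.8378
Paasche component (current-period weights):
ΣP(Q2 2019)Q(Q2 2019) = 274×8 + 171×21 + 2100×4 + 670×5 + 13779×7 = 2192 + 3591 + 8400 + 3350 + 96453 = 113986
ΣP(Q1 2019)Q(Q2 2019) = 269×8 + 122×21 + 2824×4 + 784×5 + 12911×7 = 2152 + 2562 + 11296 + 3920 + 90377 = 110307
P = 113986 / 110307 × 100 = 103.3352
Fisher = √(L × P) = √(103.8378 × 103.3352) = 103.5862

103.59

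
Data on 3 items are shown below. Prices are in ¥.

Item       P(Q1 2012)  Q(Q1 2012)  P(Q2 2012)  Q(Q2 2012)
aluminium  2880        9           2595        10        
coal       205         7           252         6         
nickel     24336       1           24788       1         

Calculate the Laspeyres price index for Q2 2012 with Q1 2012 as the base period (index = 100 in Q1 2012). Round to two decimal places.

Laspeyres price index uses base-period quantities as weights.
ΣP(Q2 2012)·Q(Q1 2012) = 2595×9 + 252×7 + 24788×1 = 23355 + 1764 + 24788 = 49907
ΣP(Q1 2012)·Q(Q1 2012) = 2880×9 + 205×7 + 24336×1 = 25920 + 1435 + 24336 = 51691
Index = 49907 / 51691 × 100 = 96.5487

96.55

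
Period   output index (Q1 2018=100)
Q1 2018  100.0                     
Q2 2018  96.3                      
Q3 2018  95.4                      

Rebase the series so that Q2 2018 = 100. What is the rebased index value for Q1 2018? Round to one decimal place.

Rebased(Q1 2018) = 100.0 / 96.3 × 100 = 103.8422

103.8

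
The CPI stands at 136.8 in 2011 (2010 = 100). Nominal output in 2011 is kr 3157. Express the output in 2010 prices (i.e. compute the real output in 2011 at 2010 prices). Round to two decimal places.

2307.75

Real = Nominal ÷ (Index/100) = 3157 ÷ (136.8/100)
     = 3157 ÷ 1.368 = 2307.7485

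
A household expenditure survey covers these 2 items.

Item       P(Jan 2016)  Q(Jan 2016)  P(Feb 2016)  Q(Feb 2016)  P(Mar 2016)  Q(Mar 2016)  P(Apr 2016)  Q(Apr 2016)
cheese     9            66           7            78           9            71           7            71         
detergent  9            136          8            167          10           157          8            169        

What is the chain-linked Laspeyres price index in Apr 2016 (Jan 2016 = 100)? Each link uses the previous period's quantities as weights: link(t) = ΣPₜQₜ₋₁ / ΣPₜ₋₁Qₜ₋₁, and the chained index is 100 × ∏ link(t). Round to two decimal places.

85.27

Link Jan 2016→Feb 2016:
ΣP(Feb 2016)Q(Jan 2016) = 7×66 + 8×136 = 462 + 1088 = 1550
ΣP(Jan 2016)Q(Jan 2016) = 9×66 + 9×136 = 594 + 1224 = 1818
link = 1550/1818 = 0.852585
Link Feb 2016→Mar 2016:
ΣP(Mar 2016)Q(Feb 2016) = 9×78 + 10×167 = 702 + 1670 = 2372
ΣP(Feb 2016)Q(Feb 2016) = 7×78 + 8×167 = 546 + 1336 = 1882
link = 2372/1882 = 1.260361
Link Mar 2016→Apr 2016:
ΣP(Apr 2016)Q(Mar 2016) = 7×71 + 8×157 = 497 + 1256 = 1753
ΣP(Mar 2016)Q(Mar 2016) = 9×71 + 10×157 = 639 + 1570 = 2209
link = 1753/2209 = 0.793572
Chained index = 100 × 0.852585 × 1.260361 × 0.793572 = 85.2745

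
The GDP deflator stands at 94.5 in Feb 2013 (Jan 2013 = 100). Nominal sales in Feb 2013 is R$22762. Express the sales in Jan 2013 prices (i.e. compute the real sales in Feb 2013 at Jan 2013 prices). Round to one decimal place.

24086.8

Real = Nominal ÷ (Index/100) = 22762 ÷ (94.5/100)
     = 22762 ÷ 0.945 = 24086.7725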